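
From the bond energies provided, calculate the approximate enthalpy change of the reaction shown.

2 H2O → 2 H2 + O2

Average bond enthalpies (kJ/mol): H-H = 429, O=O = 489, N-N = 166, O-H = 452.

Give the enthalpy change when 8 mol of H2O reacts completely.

ΔH = +1844 kJ

Bonds broken (reactants):
  O-H: 4 × 452 = 1808
  Σ(broken) = 1808 kJ
Bonds formed (products):
  H-H: 2 × 429 = 858
  O=O: 1 × 489 = 489
  Σ(formed) = 1347 kJ
ΔH = Σ(broken) − Σ(formed) = 1808 − 1347 = +461 kJ
For 4× the reaction as written: 4 × (+461) = +1844 kJ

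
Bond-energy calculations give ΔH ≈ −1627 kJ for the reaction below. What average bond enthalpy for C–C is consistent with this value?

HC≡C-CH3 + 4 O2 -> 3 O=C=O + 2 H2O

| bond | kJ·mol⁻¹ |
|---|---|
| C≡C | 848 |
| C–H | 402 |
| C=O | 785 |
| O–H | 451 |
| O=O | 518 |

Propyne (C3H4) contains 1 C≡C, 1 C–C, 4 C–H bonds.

Let D be the C–C bond energy.
Σ(broken) = 1×848 + 1×D + 4×402 + 4×518 = 4528 + D
Σ(formed) = 6×785 + 4×451 = 6514
ΔH = Σ(broken) − Σ(formed) = (4528 + D) − (6514) = −1986 + D
Setting this equal to −1627 kJ gives D = 359 kJ/mol.

D(C–C) ≈ 359 kJ/mol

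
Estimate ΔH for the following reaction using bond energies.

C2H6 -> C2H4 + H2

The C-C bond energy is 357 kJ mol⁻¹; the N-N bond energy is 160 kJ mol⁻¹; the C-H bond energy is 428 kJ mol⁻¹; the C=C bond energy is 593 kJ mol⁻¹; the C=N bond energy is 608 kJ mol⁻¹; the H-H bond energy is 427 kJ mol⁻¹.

ΔH ≈ +193 kJ

Bonds broken (reactants):
  C-C: 1 × 357 = 357
  C-H: 6 × 428 = 2568
  Σ(broken) = 2925 kJ
Bonds formed (products):
  C-H: 4 × 428 = 1712
  C=C: 1 × 593 = 593
  H-H: 1 × 427 = 427
  Σ(formed) = 2732 kJ
ΔH = Σ(broken) − Σ(formed) = 2925 − 2732 = +193 kJ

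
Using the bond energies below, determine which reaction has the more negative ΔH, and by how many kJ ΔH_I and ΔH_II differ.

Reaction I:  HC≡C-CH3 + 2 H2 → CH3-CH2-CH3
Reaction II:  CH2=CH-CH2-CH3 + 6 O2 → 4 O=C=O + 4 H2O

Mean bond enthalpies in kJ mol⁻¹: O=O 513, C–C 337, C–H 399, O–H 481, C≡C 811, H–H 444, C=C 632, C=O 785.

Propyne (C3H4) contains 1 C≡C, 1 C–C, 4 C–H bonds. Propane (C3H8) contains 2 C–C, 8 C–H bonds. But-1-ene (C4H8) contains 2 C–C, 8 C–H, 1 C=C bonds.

Reaction II, by 2318 kJ

Reaction I:
  Bonds broken (reactants):
    C≡C: 1 × 811 = 811
    C–C: 1 × 337 = 337
    C–H: 4 × 399 = 1596
    H–H: 2 × 444 = 888
    Σ(broken) = 3632 kJ
  Bonds formed (products):
    C–C: 2 × 337 = 674
    C–H: 8 × 399 = 3192
    Σ(formed) = 3866 kJ
  ΔH_I = 3632 − 3866 = −234 kJ
Reaction II:
  Bonds broken (reactants):
    C–C: 2 × 337 = 674
    C–H: 8 × 399 = 3192
    C=C: 1 × 632 = 632
    O=O: 6 × 513 = 3078
    Σ(broken) = 7576 kJ
  Bonds formed (products):
    C=O: 8 × 785 = 6280
    O–H: 8 × 481 = 3848
    Σ(formed) = 10128 kJ
  ΔH_II = 7576 − 10128 = −2552 kJ
ΔH_I − ΔH_II = +2318 kJ, so reaction II has the more negative ΔH; |ΔH_I − ΔH_II| = 2318 kJ.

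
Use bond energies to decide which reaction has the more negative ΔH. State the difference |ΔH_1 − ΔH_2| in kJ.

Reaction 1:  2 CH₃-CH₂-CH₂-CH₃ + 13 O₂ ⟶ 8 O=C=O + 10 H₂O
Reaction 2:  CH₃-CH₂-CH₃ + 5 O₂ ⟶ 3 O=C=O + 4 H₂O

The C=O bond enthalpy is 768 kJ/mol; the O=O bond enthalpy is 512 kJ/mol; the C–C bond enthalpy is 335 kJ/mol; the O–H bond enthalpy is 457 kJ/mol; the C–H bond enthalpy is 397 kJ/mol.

Reaction 1, by 2964 kJ

Reaction 1:
  Bonds broken (reactants):
    C–C: 6 × 335 = 2010
    C–H: 20 × 397 = 7940
    O=O: 13 × 512 = 6656
    Σ(broken) = 16606 kJ
  Bonds formed (products):
    C=O: 16 × 768 = 12288
    O–H: 20 × 457 = 9140
    Σ(formed) = 21428 kJ
  ΔH_1 = 16606 − 21428 = −4822 kJ
Reaction 2:
  Bonds broken (reactants):
    C–C: 2 × 335 = 670
    C–H: 8 × 397 = 3176
    O=O: 5 × 512 = 2560
    Σ(broken) = 6406 kJ
  Bonds formed (products):
    C=O: 6 × 768 = 4608
    O–H: 8 × 457 = 3656
    Σ(formed) = 8264 kJ
  ΔH_2 = 6406 − 8264 = −1858 kJ
ΔH_1 − ΔH_2 = −2964 kJ, so reaction 1 has the more negative ΔH; |ΔH_1 − ΔH_2| = 2964 kJ.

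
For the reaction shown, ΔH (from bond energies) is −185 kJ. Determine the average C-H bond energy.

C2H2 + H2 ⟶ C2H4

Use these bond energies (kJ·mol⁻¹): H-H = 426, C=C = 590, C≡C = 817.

Let D be the C-H bond energy.
Σ(broken) = 1×817 + 2×D + 1×426 = 1243 + 2D
Σ(formed) = 4×D + 1×590 = 590 + 4D
ΔH = Σ(broken) − Σ(formed) = (1243 + 2D) − (590 + 4D) = +653 − 2D
Setting this equal to −185 kJ gives 2D = 838, so D = 419 kJ/mol.

D(C-H) ≈ 419 kJ/mol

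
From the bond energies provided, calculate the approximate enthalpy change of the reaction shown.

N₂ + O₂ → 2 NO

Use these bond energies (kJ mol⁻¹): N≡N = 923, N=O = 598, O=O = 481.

Bonds broken (reactants):
  N≡N: 1 × 923 = 923
  O=O: 1 × 481 = 481
  Σ(broken) = 1404 kJ
Bonds formed (products):
  N=O: 2 × 598 = 1196
  Σ(formed) = 1196 kJ
ΔH = Σ(broken) − Σ(formed) = 1404 − 1196 = +208 kJ

ΔH ≈ +208 kJ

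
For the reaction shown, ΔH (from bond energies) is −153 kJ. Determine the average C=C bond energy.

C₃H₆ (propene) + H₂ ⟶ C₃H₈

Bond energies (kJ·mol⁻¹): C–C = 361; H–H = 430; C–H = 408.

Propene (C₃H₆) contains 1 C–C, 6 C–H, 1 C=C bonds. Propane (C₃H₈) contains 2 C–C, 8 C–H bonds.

D(C=C) ≈ 594 kJ/mol

Let D be the C=C bond energy.
Σ(broken) = 1×361 + 6×408 + 1×D + 1×430 = 3239 + D
Σ(formed) = 2×361 + 8×408 = 3986
ΔH = Σ(broken) − Σ(formed) = (3239 + D) − (3986) = −747 + D
Setting this equal to −153 kJ gives D = 594 kJ/mol.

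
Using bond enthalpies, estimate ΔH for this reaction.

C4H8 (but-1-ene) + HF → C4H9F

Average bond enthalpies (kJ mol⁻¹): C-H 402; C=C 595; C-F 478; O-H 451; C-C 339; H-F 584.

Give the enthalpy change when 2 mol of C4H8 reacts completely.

Bonds broken (reactants):
  C-C: 2 × 339 = 678
  C-H: 8 × 402 = 3216
  C=C: 1 × 595 = 595
  H-F: 1 × 584 = 584
  Σ(broken) = 5073 kJ
Bonds formed (products):
  C-C: 3 × 339 = 1017
  C-F: 1 × 478 = 478
  C-H: 9 × 402 = 3618
  Σ(formed) = 5113 kJ
ΔH = Σ(broken) − Σ(formed) = 5073 − 5113 = −40 kJ
For 2× the reaction as written: 2 × (−40) = −80 kJ

ΔH = −80 kJ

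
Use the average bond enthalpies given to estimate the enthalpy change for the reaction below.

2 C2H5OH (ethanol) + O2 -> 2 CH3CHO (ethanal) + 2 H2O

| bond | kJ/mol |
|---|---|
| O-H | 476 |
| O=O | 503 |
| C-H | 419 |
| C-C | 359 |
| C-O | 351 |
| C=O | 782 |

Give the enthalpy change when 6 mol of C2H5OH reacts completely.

ΔH = −1419 kJ

Bonds broken (reactants):
  C-C: 2 × 359 = 718
  C-H: 10 × 419 = 4190
  C-O: 2 × 351 = 702
  O-H: 2 × 476 = 952
  O=O: 1 × 503 = 503
  Σ(broken) = 7065 kJ
Bonds formed (products):
  C-C: 2 × 359 = 718
  C-H: 8 × 419 = 3352
  C=O: 2 × 782 = 1564
  O-H: 4 × 476 = 1904
  Σ(formed) = 7538 kJ
ΔH = Σ(broken) − Σ(formed) = 7065 − 7538 = −473 kJ
For 3× the reaction as written: 3 × (−473) = −1419 kJ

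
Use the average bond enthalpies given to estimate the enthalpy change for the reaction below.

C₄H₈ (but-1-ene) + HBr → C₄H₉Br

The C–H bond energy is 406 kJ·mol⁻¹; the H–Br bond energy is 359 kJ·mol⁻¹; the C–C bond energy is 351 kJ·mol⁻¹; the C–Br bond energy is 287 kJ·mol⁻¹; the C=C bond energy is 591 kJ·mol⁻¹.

ΔH ≈ −94 kJ

Bonds broken (reactants):
  C–C: 2 × 351 = 702
  C–H: 8 × 406 = 3248
  C=C: 1 × 591 = 591
  H–Br: 1 × 359 = 359
  Σ(broken) = 4900 kJ
Bonds formed (products):
  C–Br: 1 × 287 = 287
  C–C: 3 × 351 = 1053
  C–H: 9 × 406 = 3654
  Σ(formed) = 4994 kJ
ΔH = Σ(broken) − Σ(formed) = 4900 − 4994 = −94 kJ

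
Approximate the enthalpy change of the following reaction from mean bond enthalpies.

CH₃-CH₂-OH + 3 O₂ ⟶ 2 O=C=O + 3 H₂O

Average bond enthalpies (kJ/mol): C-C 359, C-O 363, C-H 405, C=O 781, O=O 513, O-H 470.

Bonds broken (reactants):
  C-C: 1 × 359 = 359
  C-H: 5 × 405 = 2025
  C-O: 1 × 363 = 363
  O-H: 1 × 470 = 470
  O=O: 3 × 513 = 1539
  Σ(broken) = 4756 kJ
Bonds formed (products):
  C=O: 4 × 781 = 3124
  O-H: 6 × 470 = 2820
  Σ(formed) = 5944 kJ
ΔH = Σ(broken) − Σ(formed) = 4756 − 5944 = −1188 kJ

ΔH ≈ −1188 kJ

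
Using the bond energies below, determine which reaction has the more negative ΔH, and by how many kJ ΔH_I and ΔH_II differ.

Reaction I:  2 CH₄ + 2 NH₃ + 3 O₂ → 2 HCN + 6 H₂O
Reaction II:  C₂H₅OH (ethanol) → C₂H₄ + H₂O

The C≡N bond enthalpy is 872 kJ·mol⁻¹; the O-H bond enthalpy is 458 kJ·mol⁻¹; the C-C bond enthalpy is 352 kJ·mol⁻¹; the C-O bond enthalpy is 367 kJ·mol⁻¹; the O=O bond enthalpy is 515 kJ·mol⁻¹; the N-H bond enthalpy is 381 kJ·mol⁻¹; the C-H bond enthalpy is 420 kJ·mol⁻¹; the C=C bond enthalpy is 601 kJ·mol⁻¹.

Reaction I, by 969 kJ

Reaction I:
  Bonds broken (reactants):
    C-H: 8 × 420 = 3360
    N-H: 6 × 381 = 2286
    O=O: 3 × 515 = 1545
    Σ(broken) = 7191 kJ
  Bonds formed (products):
    C≡N: 2 × 872 = 1744
    C-H: 2 × 420 = 840
    O-H: 12 × 458 = 5496
    Σ(formed) = 8080 kJ
  ΔH_I = 7191 − 8080 = −889 kJ
Reaction II:
  Bonds broken (reactants):
    C-C: 1 × 352 = 352
    C-H: 5 × 420 = 2100
    C-O: 1 × 367 = 367
    O-H: 1 × 458 = 458
    Σ(broken) = 3277 kJ
  Bonds formed (products):
    C-H: 4 × 420 = 1680
    C=C: 1 × 601 = 601
    O-H: 2 × 458 = 916
    Σ(formed) = 3197 kJ
  ΔH_II = 3277 − 3197 = +80 kJ
ΔH_I − ΔH_II = −969 kJ, so reaction I has the more negative ΔH; |ΔH_I − ΔH_II| = 969 kJ.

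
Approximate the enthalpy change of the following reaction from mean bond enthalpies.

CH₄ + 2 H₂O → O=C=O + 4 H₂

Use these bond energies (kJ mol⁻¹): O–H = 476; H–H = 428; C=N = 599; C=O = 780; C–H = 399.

Bonds broken (reactants):
  C–H: 4 × 399 = 1596
  O–H: 4 × 476 = 1904
  Σ(broken) = 3500 kJ
Bonds formed (products):
  C=O: 2 × 780 = 1560
  H–H: 4 × 428 = 1712
  Σ(formed) = 3272 kJ
ΔH = Σ(broken) − Σ(formed) = 3500 − 3272 = +228 kJ

ΔH ≈ +228 kJ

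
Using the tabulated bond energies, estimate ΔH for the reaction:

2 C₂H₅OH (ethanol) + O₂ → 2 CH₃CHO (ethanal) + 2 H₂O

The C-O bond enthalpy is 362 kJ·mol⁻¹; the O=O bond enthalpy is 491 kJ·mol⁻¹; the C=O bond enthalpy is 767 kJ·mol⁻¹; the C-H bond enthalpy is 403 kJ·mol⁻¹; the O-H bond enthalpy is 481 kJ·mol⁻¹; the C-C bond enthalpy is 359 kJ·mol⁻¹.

ΔH ≈ −475 kJ

Bonds broken (reactants):
  C-C: 2 × 359 = 718
  C-H: 10 × 403 = 4030
  C-O: 2 × 362 = 724
  O-H: 2 × 481 = 962
  O=O: 1 × 491 = 491
  Σ(broken) = 6925 kJ
Bonds formed (products):
  C-C: 2 × 359 = 718
  C-H: 8 × 403 = 3224
  C=O: 2 × 767 = 1534
  O-H: 4 × 481 = 1924
  Σ(formed) = 7400 kJ
ΔH = Σ(broken) − Σ(formed) = 6925 − 7400 = −475 kJ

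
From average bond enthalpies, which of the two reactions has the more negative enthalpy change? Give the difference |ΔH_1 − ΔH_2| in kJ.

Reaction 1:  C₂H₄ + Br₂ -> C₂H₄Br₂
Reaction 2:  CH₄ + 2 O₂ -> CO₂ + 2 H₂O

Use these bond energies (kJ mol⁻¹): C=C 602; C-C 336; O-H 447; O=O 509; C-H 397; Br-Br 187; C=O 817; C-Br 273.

Reaction 1:
  Bonds broken (reactants):
    Br-Br: 1 × 187 = 187
    C-H: 4 × 397 = 1588
    C=C: 1 × 602 = 602
    Σ(broken) = 2377 kJ
  Bonds formed (products):
    C-Br: 2 × 273 = 546
    C-C: 1 × 336 = 336
    C-H: 4 × 397 = 1588
    Σ(formed) = 2470 kJ
  ΔH_1 = 2377 − 2470 = −93 kJ
Reaction 2:
  Bonds broken (reactants):
    C-H: 4 × 397 = 1588
    O=O: 2 × 509 = 1018
    Σ(broken) = 2606 kJ
  Bonds formed (products):
    C=O: 2 × 817 = 1634
    O-H: 4 × 447 = 1788
    Σ(formed) = 3422 kJ
  ΔH_2 = 2606 − 3422 = −816 kJ
ΔH_1 − ΔH_2 = +723 kJ, so reaction 2 has the more negative ΔH; |ΔH_1 − ΔH_2| = 723 kJ.

Reaction 2, by 723 kJ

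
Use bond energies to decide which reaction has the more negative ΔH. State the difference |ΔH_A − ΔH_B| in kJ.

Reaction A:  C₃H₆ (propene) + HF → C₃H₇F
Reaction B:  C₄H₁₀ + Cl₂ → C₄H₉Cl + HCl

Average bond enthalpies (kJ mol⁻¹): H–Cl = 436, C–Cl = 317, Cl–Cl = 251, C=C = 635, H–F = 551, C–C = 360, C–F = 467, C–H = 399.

Reaction A:
  Bonds broken (reactants):
    C–C: 1 × 360 = 360
    C–H: 6 × 399 = 2394
    C=C: 1 × 635 = 635
    H–F: 1 × 551 = 551
    Σ(broken) = 3940 kJ
  Bonds formed (products):
    C–C: 2 × 360 = 720
    C–F: 1 × 467 = 467
    C–H: 7 × 399 = 2793
    Σ(formed) = 3980 kJ
  ΔH_A = 3940 − 3980 = −40 kJ
Reaction B:
  Bonds broken (reactants):
    C–C: 3 × 360 = 1080
    C–H: 10 × 399 = 3990
    Cl–Cl: 1 × 251 = 251
    Σ(broken) = 5321 kJ
  Bonds formed (products):
    C–C: 3 × 360 = 1080
    C–Cl: 1 × 317 = 317
    C–H: 9 × 399 = 3591
    H–Cl: 1 × 436 = 436
    Σ(formed) = 5424 kJ
  ΔH_B = 5321 − 5424 = −103 kJ
ΔH_A − ΔH_B = +63 kJ, so reaction B has the more negative ΔH; |ΔH_A − ΔH_B| = 63 kJ.

Reaction B, by 63 kJ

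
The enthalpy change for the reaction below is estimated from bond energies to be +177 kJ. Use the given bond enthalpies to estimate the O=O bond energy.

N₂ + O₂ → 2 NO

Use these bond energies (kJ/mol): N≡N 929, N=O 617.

D(O=O) ≈ 482 kJ/mol

Let D be the O=O bond energy.
Σ(broken) = 1×929 + 1×D = 929 + D
Σ(formed) = 2×617 = 1234
ΔH = Σ(broken) − Σ(formed) = (929 + D) − (1234) = −305 + D
Setting this equal to +177 kJ gives D = 482 kJ/mol.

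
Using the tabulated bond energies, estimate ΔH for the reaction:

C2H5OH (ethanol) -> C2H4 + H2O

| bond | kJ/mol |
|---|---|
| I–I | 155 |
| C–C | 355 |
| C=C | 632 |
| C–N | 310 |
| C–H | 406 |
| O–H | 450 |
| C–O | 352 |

ΔH ≈ +31 kJ

Bonds broken (reactants):
  C–C: 1 × 355 = 355
  C–H: 5 × 406 = 2030
  C–O: 1 × 352 = 352
  O–H: 1 × 450 = 450
  Σ(broken) = 3187 kJ
Bonds formed (products):
  C–H: 4 × 406 = 1624
  C=C: 1 × 632 = 632
  O–H: 2 × 450 = 900
  Σ(formed) = 3156 kJ
ΔH = Σ(broken) − Σ(formed) = 3187 − 3156 = +31 kJ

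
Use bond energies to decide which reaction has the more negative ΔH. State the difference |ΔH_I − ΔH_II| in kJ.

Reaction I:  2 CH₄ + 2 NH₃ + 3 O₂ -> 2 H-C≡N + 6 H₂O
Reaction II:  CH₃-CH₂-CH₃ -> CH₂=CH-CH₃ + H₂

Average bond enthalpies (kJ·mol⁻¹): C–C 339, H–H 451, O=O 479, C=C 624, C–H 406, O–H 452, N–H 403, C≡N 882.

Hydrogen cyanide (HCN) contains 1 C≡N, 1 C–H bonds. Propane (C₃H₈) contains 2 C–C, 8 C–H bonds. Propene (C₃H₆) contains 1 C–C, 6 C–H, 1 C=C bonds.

Reaction I, by 973 kJ

Reaction I:
  Bonds broken (reactants):
    C–H: 8 × 406 = 3248
    N–H: 6 × 403 = 2418
    O=O: 3 × 479 = 1437
    Σ(broken) = 7103 kJ
  Bonds formed (products):
    C≡N: 2 × 882 = 1764
    C–H: 2 × 406 = 812
    O–H: 12 × 452 = 5424
    Σ(formed) = 8000 kJ
  ΔH_I = 7103 − 8000 = −897 kJ
Reaction II:
  Bonds broken (reactants):
    C–C: 2 × 339 = 678
    C–H: 8 × 406 = 3248
    Σ(broken) = 3926 kJ
  Bonds formed (products):
    C–C: 1 × 339 = 339
    C–H: 6 × 406 = 2436
    C=C: 1 × 624 = 624
    H–H: 1 × 451 = 451
    Σ(formed) = 3850 kJ
  ΔH_II = 3926 − 3850 = +76 kJ
ΔH_I − ΔH_II = −973 kJ, so reaction I has the more negative ΔH; |ΔH_I − ΔH_II| = 973 kJ.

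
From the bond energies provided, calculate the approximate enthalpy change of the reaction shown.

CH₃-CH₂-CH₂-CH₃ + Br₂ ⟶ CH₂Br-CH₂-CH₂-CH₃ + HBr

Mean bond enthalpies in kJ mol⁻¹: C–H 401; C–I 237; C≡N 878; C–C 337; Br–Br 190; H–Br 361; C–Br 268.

Bonds broken (reactants):
  Br–Br: 1 × 190 = 190
  C–C: 3 × 337 = 1011
  C–H: 10 × 401 = 4010
  Σ(broken) = 5211 kJ
Bonds formed (products):
  C–Br: 1 × 268 = 268
  C–C: 3 × 337 = 1011
  C–H: 9 × 401 = 3609
  H–Br: 1 × 361 = 361
  Σ(formed) = 5249 kJ
ΔH = Σ(broken) − Σ(formed) = 5211 − 5249 = −38 kJ

ΔH ≈ −38 kJ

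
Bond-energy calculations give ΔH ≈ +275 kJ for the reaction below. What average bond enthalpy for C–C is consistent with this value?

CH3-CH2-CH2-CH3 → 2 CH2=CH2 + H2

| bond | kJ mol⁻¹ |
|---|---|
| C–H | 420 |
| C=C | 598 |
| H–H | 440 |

Let D be the C–C bond energy.
Σ(broken) = 3×D + 10×420 = 4200 + 3D
Σ(formed) = 8×420 + 2×598 + 1×440 = 4996
ΔH = Σ(broken) − Σ(formed) = (4200 + 3D) − (4996) = −796 + 3D
Setting this equal to +275 kJ gives 3D = 1071, so D = 357 kJ/mol.

D(C–C) ≈ 357 kJ/mol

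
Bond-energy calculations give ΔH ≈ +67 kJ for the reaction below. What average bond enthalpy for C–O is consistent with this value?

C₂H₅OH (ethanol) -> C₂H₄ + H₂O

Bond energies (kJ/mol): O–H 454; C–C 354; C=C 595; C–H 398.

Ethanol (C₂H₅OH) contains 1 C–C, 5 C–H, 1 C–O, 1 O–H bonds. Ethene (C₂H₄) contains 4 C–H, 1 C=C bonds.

Let D be the C–O bond energy.
Σ(broken) = 1×354 + 5×398 + 1×D + 1×454 = 2798 + D
Σ(formed) = 4×398 + 1×595 + 2×454 = 3095
ΔH = Σ(broken) − Σ(formed) = (2798 + D) − (3095) = −297 + D
Setting this equal to +67 kJ gives D = 364 kJ/mol.

D(C–O) ≈ 364 kJ/mol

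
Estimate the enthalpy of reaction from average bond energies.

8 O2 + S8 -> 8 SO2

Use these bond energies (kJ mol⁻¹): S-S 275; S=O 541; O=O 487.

ΔH ≈ −2560 kJ

Bonds broken (reactants):
  O=O: 8 × 487 = 3896
  S-S: 8 × 275 = 2200
  Σ(broken) = 6096 kJ
Bonds formed (products):
  S=O: 16 × 541 = 8656
  Σ(formed) = 8656 kJ
ΔH = Σ(broken) − Σ(formed) = 6096 − 8656 = −2560 kJ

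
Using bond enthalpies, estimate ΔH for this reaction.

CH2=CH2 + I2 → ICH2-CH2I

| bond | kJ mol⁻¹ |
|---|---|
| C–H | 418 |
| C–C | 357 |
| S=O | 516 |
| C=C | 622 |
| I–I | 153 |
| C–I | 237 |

ΔH ≈ −56 kJ

Bonds broken (reactants):
  C–H: 4 × 418 = 1672
  C=C: 1 × 622 = 622
  I–I: 1 × 153 = 153
  Σ(broken) = 2447 kJ
Bonds formed (products):
  C–C: 1 × 357 = 357
  C–H: 4 × 418 = 1672
  C–I: 2 × 237 = 474
  Σ(formed) = 2503 kJ
ΔH = Σ(broken) − Σ(formed) = 2447 − 2503 = −56 kJ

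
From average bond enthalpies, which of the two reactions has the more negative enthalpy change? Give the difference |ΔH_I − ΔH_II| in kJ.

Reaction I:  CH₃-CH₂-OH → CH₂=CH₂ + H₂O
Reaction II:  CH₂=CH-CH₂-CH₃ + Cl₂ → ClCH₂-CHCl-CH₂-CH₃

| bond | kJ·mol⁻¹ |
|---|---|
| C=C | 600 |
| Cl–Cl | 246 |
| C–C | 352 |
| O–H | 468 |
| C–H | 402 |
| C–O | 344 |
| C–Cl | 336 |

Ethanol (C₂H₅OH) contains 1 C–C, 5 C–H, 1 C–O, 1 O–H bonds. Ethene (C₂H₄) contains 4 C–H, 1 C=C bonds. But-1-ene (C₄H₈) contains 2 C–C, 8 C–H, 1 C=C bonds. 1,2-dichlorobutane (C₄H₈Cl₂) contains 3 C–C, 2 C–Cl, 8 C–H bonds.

Reaction II, by 208 kJ

Reaction I:
  Bonds broken (reactants):
    C–C: 1 × 352 = 352
    C–H: 5 × 402 = 2010
    C–O: 1 × 344 = 344
    O–H: 1 × 468 = 468
    Σ(broken) = 3174 kJ
  Bonds formed (products):
    C–H: 4 × 402 = 1608
    C=C: 1 × 600 = 600
    O–H: 2 × 468 = 936
    Σ(formed) = 3144 kJ
  ΔH_I = 3174 − 3144 = +30 kJ
Reaction II:
  Bonds broken (reactants):
    C–C: 2 × 352 = 704
    C–H: 8 × 402 = 3216
    C=C: 1 × 600 = 600
    Cl–Cl: 1 × 246 = 246
    Σ(broken) = 4766 kJ
  Bonds formed (products):
    C–C: 3 × 352 = 1056
    C–Cl: 2 × 336 = 672
    C–H: 8 × 402 = 3216
    Σ(formed) = 4944 kJ
  ΔH_II = 4766 − 4944 = −178 kJ
ΔH_I − ΔH_II = +208 kJ, so reaction II has the more negative ΔH; |ΔH_I − ΔH_II| = 208 kJ.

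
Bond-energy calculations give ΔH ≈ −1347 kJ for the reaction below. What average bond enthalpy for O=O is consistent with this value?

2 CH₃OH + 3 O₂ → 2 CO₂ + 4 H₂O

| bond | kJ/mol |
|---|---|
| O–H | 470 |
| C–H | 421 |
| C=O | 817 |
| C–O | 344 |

D(O=O) ≈ 509 kJ/mol

Let D be the O=O bond energy.
Σ(broken) = 6×421 + 2×344 + 2×470 + 3×D = 4154 + 3D
Σ(formed) = 4×817 + 8×470 = 7028
ΔH = Σ(broken) − Σ(formed) = (4154 + 3D) − (7028) = −2874 + 3D
Setting this equal to −1347 kJ gives 3D = 1527, so D = 509 kJ/mol.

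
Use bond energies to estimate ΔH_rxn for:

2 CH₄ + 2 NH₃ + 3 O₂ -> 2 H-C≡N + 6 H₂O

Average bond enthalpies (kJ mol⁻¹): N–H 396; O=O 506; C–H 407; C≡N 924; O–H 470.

ΔH ≈ −1152 kJ

Bonds broken (reactants):
  C–H: 8 × 407 = 3256
  N–H: 6 × 396 = 2376
  O=O: 3 × 506 = 1518
  Σ(broken) = 7150 kJ
Bonds formed (products):
  C≡N: 2 × 924 = 1848
  C–H: 2 × 407 = 814
  O–H: 12 × 470 = 5640
  Σ(formed) = 8302 kJ
ΔH = Σ(broken) − Σ(formed) = 7150 − 8302 = −1152 kJ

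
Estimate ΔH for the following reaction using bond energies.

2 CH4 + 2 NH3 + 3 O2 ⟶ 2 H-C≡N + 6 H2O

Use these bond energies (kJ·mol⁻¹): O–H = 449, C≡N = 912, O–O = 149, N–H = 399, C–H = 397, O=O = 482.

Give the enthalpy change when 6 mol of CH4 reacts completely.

Bonds broken (reactants):
  C–H: 8 × 397 = 3176
  N–H: 6 × 399 = 2394
  O=O: 3 × 482 = 1446
  Σ(broken) = 7016 kJ
Bonds formed (products):
  C≡N: 2 × 912 = 1824
  C–H: 2 × 397 = 794
  O–H: 12 × 449 = 5388
  Σ(formed) = 8006 kJ
ΔH = Σ(broken) − Σ(formed) = 7016 − 8006 = −990 kJ
For 3× the reaction as written: 3 × (−990) = −2970 kJ

ΔH = −2970 kJ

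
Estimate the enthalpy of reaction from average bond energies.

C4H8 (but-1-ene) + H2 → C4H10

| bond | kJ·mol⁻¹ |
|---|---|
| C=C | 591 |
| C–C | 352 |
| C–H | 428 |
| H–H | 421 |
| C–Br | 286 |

Bonds broken (reactants):
  C–C: 2 × 352 = 704
  C–H: 8 × 428 = 3424
  C=C: 1 × 591 = 591
  H–H: 1 × 421 = 421
  Σ(broken) = 5140 kJ
Bonds formed (products):
  C–C: 3 × 352 = 1056
  C–H: 10 × 428 = 4280
  Σ(formed) = 5336 kJ
ΔH = Σ(broken) − Σ(formed) = 5140 − 5336 = −196 kJ

ΔH ≈ −196 kJ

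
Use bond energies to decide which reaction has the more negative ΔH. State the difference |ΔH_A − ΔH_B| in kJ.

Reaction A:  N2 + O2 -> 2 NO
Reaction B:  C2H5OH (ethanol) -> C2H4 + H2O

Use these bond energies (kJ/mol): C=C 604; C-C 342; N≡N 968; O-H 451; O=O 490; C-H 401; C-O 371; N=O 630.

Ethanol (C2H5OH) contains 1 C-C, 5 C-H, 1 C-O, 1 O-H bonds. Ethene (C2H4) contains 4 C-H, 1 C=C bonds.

Reaction B, by 139 kJ

Reaction A:
  Bonds broken (reactants):
    N≡N: 1 × 968 = 968
    O=O: 1 × 490 = 490
    Σ(broken) = 1458 kJ
  Bonds formed (products):
    N=O: 2 × 630 = 1260
    Σ(formed) = 1260 kJ
  ΔH_A = 1458 − 1260 = +198 kJ
Reaction B:
  Bonds broken (reactants):
    C-C: 1 × 342 = 342
    C-H: 5 × 401 = 2005
    C-O: 1 × 371 = 371
    O-H: 1 × 451 = 451
    Σ(broken) = 3169 kJ
  Bonds formed (products):
    C-H: 4 × 401 = 1604
    C=C: 1 × 604 = 604
    O-H: 2 × 451 = 902
    Σ(formed) = 3110 kJ
  ΔH_B = 3169 − 3110 = +59 kJ
ΔH_A − ΔH_B = +139 kJ, so reaction B has the more negative ΔH; |ΔH_A − ΔH_B| = 139 kJ.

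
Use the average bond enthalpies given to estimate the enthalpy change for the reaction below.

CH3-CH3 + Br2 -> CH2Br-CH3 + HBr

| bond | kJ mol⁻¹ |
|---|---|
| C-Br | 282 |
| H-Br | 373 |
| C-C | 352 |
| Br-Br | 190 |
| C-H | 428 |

ΔH ≈ −37 kJ

Bonds broken (reactants):
  Br-Br: 1 × 190 = 190
  C-C: 1 × 352 = 352
  C-H: 6 × 428 = 2568
  Σ(broken) = 3110 kJ
Bonds formed (products):
  C-Br: 1 × 282 = 282
  C-C: 1 × 352 = 352
  C-H: 5 × 428 = 2140
  H-Br: 1 × 373 = 373
  Σ(formed) = 3147 kJ
ΔH = Σ(broken) − Σ(formed) = 3110 − 3147 = −37 kJ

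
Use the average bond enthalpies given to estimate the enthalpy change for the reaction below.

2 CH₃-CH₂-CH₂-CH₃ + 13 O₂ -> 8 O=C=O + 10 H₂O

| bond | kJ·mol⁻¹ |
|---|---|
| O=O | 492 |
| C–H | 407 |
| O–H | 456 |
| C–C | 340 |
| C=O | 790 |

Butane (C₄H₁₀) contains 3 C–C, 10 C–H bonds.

ΔH ≈ −5184 kJ

Bonds broken (reactants):
  C–C: 6 × 340 = 2040
  C–H: 20 × 407 = 8140
  O=O: 13 × 492 = 6396
  Σ(broken) = 16576 kJ
Bonds formed (products):
  C=O: 16 × 790 = 12640
  O–H: 20 × 456 = 9120
  Σ(formed) = 21760 kJ
ΔH = Σ(broken) − Σ(formed) = 16576 − 21760 = −5184 kJ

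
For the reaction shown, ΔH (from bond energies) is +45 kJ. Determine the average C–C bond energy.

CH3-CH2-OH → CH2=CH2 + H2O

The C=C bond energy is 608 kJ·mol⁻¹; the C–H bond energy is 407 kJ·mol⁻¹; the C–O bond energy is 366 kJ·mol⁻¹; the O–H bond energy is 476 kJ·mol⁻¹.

D(C–C) ≈ 356 kJ/mol

Let D be the C–C bond energy.
Σ(broken) = 1×D + 5×407 + 1×366 + 1×476 = 2877 + D
Σ(formed) = 4×407 + 1×608 + 2×476 = 3188
ΔH = Σ(broken) − Σ(formed) = (2877 + D) − (3188) = −311 + D
Setting this equal to +45 kJ gives D = 356 kJ/mol.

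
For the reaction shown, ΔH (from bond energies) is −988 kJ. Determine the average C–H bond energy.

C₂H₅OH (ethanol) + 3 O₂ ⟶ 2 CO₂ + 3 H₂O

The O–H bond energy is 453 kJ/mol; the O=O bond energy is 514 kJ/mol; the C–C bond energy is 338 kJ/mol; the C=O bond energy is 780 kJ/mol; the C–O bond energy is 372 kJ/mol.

Let D be the C–H bond energy.
Σ(broken) = 1×338 + 5×D + 1×372 + 1×453 + 3×514 = 2705 + 5D
Σ(formed) = 4×780 + 6×453 = 5838
ΔH = Σ(broken) − Σ(formed) = (2705 + 5D) − (5838) = −3133 + 5D
Setting this equal to −988 kJ gives 5D = 2145, so D = 429 kJ/mol.

D(C–H) ≈ 429 kJ/mol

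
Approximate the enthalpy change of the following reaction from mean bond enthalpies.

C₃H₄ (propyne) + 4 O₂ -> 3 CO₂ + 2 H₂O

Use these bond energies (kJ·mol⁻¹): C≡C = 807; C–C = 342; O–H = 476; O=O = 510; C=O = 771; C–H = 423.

Bonds broken (reactants):
  C≡C: 1 × 807 = 807
  C–C: 1 × 342 = 342
  C–H: 4 × 423 = 1692
  O=O: 4 × 510 = 2040
  Σ(broken) = 4881 kJ
Bonds formed (products):
  C=O: 6 × 771 = 4626
  O–H: 4 × 476 = 1904
  Σ(formed) = 6530 kJ
ΔH = Σ(broken) − Σ(formed) = 4881 − 6530 = −1649 kJ

ΔH ≈ −1649 kJ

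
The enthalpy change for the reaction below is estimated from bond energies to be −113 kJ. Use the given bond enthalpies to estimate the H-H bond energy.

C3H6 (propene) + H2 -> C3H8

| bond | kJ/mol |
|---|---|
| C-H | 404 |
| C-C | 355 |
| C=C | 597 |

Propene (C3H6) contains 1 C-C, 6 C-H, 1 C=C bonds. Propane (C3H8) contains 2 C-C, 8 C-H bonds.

D(H-H) ≈ 453 kJ/mol

Let D be the H-H bond energy.
Σ(broken) = 1×355 + 6×404 + 1×597 + 1×D = 3376 + D
Σ(formed) = 2×355 + 8×404 = 3942
ΔH = Σ(broken) − Σ(formed) = (3376 + D) − (3942) = −566 + D
Setting this equal to −113 kJ gives D = 453 kJ/mol.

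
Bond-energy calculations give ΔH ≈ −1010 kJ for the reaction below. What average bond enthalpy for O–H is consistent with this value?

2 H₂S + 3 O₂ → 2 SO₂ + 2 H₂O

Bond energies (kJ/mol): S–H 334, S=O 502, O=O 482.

Let D be the O–H bond energy.
Σ(broken) = 3×482 + 4×334 = 2782
Σ(formed) = 4×D + 4×502 = 2008 + 4D
ΔH = Σ(broken) − Σ(formed) = (2782) − (2008 + 4D) = +774 − 4D
Setting this equal to −1010 kJ gives 4D = 1784, so D = 446 kJ/mol.

D(O–H) ≈ 446 kJ/mol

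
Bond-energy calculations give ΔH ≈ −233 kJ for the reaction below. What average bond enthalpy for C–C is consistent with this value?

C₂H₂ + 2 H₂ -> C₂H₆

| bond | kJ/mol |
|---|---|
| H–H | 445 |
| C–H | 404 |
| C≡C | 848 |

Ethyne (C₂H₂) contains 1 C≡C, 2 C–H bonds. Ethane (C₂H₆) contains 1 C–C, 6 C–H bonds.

Let D be the C–C bond energy.
Σ(broken) = 1×848 + 2×404 + 2×445 = 2546
Σ(formed) = 1×D + 6×404 = 2424 + D
ΔH = Σ(broken) − Σ(formed) = (2546) − (2424 + D) = +122 − D
Setting this equal to −233 kJ gives D = 355 kJ/mol.

D(C–C) ≈ 355 kJ/mol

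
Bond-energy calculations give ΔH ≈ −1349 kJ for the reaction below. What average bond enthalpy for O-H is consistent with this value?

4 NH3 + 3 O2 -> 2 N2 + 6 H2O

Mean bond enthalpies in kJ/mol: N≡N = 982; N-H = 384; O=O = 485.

Let D be the O-H bond energy.
Σ(broken) = 12×384 + 3×485 = 6063
Σ(formed) = 2×982 + 12×D = 1964 + 12D
ΔH = Σ(broken) − Σ(formed) = (6063) − (1964 + 12D) = +4099 − 12D
Setting this equal to −1349 kJ gives 12D = 5448, so D = 454 kJ/mol.

D(O-H) ≈ 454 kJ/mol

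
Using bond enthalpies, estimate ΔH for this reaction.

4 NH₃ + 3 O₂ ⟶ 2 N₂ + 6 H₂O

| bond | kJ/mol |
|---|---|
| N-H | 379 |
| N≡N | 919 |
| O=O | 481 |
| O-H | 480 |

Bonds broken (reactants):
  N-H: 12 × 379 = 4548
  O=O: 3 × 481 = 1443
  Σ(broken) = 5991 kJ
Bonds formed (products):
  N≡N: 2 × 919 = 1838
  O-H: 12 × 480 = 5760
  Σ(formed) = 7598 kJ
ΔH = Σ(broken) − Σ(formed) = 5991 − 7598 = −1607 kJ

ΔH ≈ −1607 kJ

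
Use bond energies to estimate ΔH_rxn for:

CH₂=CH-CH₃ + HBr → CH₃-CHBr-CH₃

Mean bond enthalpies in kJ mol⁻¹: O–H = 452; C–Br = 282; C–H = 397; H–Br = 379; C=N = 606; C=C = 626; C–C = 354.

Bonds broken (reactants):
  C–C: 1 × 354 = 354
  C–H: 6 × 397 = 2382
  C=C: 1 × 626 = 626
  H–Br: 1 × 379 = 379
  Σ(broken) = 3741 kJ
Bonds formed (products):
  C–Br: 1 × 282 = 282
  C–C: 2 × 354 = 708
  C–H: 7 × 397 = 2779
  Σ(formed) = 3769 kJ
ΔH = Σ(broken) − Σ(formed) = 3741 − 3769 = −28 kJ

ΔH ≈ −28 kJ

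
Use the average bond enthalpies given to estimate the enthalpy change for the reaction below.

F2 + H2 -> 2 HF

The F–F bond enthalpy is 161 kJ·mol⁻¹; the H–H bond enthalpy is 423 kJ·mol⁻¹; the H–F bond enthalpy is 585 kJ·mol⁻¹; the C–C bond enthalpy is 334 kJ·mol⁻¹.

ΔH ≈ −586 kJ

Bonds broken (reactants):
  F–F: 1 × 161 = 161
  H–H: 1 × 423 = 423
  Σ(broken) = 584 kJ
Bonds formed (products):
  H–F: 2 × 585 = 1170
  Σ(formed) = 1170 kJ
ΔH = Σ(broken) − Σ(formed) = 584 − 1170 = −586 kJ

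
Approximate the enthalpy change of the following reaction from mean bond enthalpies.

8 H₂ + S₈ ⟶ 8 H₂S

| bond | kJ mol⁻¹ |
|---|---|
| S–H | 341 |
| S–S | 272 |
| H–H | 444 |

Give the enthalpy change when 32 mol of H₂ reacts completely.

Bonds broken (reactants):
  H–H: 8 × 444 = 3552
  S–S: 8 × 272 = 2176
  Σ(broken) = 5728 kJ
Bonds formed (products):
  S–H: 16 × 341 = 5456
  Σ(formed) = 5456 kJ
ΔH = Σ(broken) − Σ(formed) = 5728 − 5456 = +272 kJ
For 4× the reaction as written: 4 × (+272) = +1088 kJ

ΔH = +1088 kJ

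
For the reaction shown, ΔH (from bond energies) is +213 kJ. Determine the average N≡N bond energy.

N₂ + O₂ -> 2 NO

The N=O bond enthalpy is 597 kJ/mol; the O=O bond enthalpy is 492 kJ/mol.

Let D be the N≡N bond energy.
Σ(broken) = 1×D + 1×492 = 492 + D
Σ(formed) = 2×597 = 1194
ΔH = Σ(broken) − Σ(formed) = (492 + D) − (1194) = −702 + D
Setting this equal to +213 kJ gives D = 915 kJ/mol.

D(N≡N) ≈ 915 kJ/mol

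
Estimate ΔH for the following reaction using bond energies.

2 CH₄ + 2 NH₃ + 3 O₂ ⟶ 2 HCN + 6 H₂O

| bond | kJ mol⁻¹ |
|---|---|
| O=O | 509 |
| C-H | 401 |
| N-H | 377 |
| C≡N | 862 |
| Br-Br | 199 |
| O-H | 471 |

Bonds broken (reactants):
  C-H: 8 × 401 = 3208
  N-H: 6 × 377 = 2262
  O=O: 3 × 509 = 1527
  Σ(broken) = 6997 kJ
Bonds formed (products):
  C≡N: 2 × 862 = 1724
  C-H: 2 × 401 = 802
  O-H: 12 × 471 = 5652
  Σ(formed) = 8178 kJ
ΔH = Σ(broken) − Σ(formed) = 6997 − 8178 = −1181 kJ

ΔH ≈ −1181 kJ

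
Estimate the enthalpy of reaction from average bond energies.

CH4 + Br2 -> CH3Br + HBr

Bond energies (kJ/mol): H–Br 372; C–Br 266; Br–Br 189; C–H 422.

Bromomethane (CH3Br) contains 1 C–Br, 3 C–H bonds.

Bonds broken (reactants):
  Br–Br: 1 × 189 = 189
  C–H: 4 × 422 = 1688
  Σ(broken) = 1877 kJ
Bonds formed (products):
  C–Br: 1 × 266 = 266
  C–H: 3 × 422 = 1266
  H–Br: 1 × 372 = 372
  Σ(formed) = 1904 kJ
ΔH = Σ(broken) − Σ(formed) = 1877 − 1904 = −27 kJ

ΔH ≈ −27 kJ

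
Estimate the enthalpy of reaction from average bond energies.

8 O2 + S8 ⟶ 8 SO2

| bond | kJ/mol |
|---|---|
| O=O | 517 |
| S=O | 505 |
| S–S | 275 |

Bonds broken (reactants):
  O=O: 8 × 517 = 4136
  S–S: 8 × 275 = 2200
  Σ(broken) = 6336 kJ
Bonds formed (products):
  S=O: 16 × 505 = 8080
  Σ(formed) = 8080 kJ
ΔH = Σ(broken) − Σ(formed) = 6336 − 8080 = −1744 kJ

ΔH ≈ −1744 kJ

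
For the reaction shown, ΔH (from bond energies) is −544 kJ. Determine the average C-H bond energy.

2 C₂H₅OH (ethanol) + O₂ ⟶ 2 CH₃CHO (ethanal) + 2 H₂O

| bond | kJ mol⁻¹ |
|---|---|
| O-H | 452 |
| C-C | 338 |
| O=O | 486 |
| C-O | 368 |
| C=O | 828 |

Let D be the C-H bond energy.
Σ(broken) = 2×338 + 10×D + 2×368 + 2×452 + 1×486 = 2802 + 10D
Σ(formed) = 2×338 + 8×D + 2×828 + 4×452 = 4140 + 8D
ΔH = Σ(broken) − Σ(formed) = (2802 + 10D) − (4140 + 8D) = −1338 + 2D
Setting this equal to −544 kJ gives 2D = 794, so D = 397 kJ/mol.

D(C-H) ≈ 397 kJ/mol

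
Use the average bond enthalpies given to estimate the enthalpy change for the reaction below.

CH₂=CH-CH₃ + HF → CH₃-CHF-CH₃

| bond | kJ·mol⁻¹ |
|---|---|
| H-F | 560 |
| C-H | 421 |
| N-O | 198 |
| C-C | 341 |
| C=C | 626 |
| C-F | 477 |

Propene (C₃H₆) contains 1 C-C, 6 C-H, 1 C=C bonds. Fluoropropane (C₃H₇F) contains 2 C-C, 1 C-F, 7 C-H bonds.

ΔH ≈ −53 kJ

Bonds broken (reactants):
  C-C: 1 × 341 = 341
  C-H: 6 × 421 = 2526
  C=C: 1 × 626 = 626
  H-F: 1 × 560 = 560
  Σ(broken) = 4053 kJ
Bonds formed (products):
  C-C: 2 × 341 = 682
  C-F: 1 × 477 = 477
  C-H: 7 × 421 = 2947
  Σ(formed) = 4106 kJ
ΔH = Σ(broken) − Σ(formed) = 4053 − 4106 = −53 kJ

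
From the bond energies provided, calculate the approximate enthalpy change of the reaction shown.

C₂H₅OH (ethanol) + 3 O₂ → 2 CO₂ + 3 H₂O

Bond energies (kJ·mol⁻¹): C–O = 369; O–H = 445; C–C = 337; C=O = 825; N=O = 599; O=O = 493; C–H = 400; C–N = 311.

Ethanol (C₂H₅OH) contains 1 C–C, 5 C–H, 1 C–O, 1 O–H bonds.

ΔH ≈ −1340 kJ

Bonds broken (reactants):
  C–C: 1 × 337 = 337
  C–H: 5 × 400 = 2000
  C–O: 1 × 369 = 369
  O–H: 1 × 445 = 445
  O=O: 3 × 493 = 1479
  Σ(broken) = 4630 kJ
Bonds formed (products):
  C=O: 4 × 825 = 3300
  O–H: 6 × 445 = 2670
  Σ(formed) = 5970 kJ
ΔH = Σ(broken) − Σ(formed) = 4630 − 5970 = −1340 kJ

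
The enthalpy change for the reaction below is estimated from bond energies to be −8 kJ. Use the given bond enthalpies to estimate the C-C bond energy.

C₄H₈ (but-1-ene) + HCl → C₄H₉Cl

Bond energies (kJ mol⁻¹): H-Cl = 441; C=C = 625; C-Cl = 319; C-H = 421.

D(C-C) ≈ 334 kJ/mol

Let D be the C-C bond energy.
Σ(broken) = 2×D + 8×421 + 1×625 + 1×441 = 4434 + 2D
Σ(formed) = 3×D + 1×319 + 9×421 = 4108 + 3D
ΔH = Σ(broken) − Σ(formed) = (4434 + 2D) − (4108 + 3D) = +326 − D
Setting this equal to −8 kJ gives D = 334 kJ/mol.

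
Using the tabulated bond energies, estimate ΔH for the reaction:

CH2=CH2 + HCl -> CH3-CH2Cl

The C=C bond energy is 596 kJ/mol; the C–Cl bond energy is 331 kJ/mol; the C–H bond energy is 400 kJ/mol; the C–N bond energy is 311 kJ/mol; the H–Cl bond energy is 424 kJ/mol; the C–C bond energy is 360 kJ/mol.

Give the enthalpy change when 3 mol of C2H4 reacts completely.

ΔH = −213 kJ

Bonds broken (reactants):
  C–H: 4 × 400 = 1600
  C=C: 1 × 596 = 596
  H–Cl: 1 × 424 = 424
  Σ(broken) = 2620 kJ
Bonds formed (products):
  C–C: 1 × 360 = 360
  C–Cl: 1 × 331 = 331
  C–H: 5 × 400 = 2000
  Σ(formed) = 2691 kJ
ΔH = Σ(broken) − Σ(formed) = 2620 − 2691 = −71 kJ
For 3× the reaction as written: 3 × (−71) = −213 kJ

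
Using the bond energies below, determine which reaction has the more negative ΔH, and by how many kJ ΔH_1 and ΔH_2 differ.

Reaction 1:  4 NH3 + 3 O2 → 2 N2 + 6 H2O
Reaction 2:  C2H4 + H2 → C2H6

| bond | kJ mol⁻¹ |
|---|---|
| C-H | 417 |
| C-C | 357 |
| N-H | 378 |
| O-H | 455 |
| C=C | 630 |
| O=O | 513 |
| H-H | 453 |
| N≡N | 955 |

Reaction 1:
  Bonds broken (reactants):
    N-H: 12 × 378 = 4536
    O=O: 3 × 513 = 1539
    Σ(broken) = 6075 kJ
  Bonds formed (products):
    N≡N: 2 × 955 = 1910
    O-H: 12 × 455 = 5460
    Σ(formed) = 7370 kJ
  ΔH_1 = 6075 − 7370 = −1295 kJ
Reaction 2:
  Bonds broken (reactants):
    C-H: 4 × 417 = 1668
    C=C: 1 × 630 = 630
    H-H: 1 × 453 = 453
    Σ(broken) = 2751 kJ
  Bonds formed (products):
    C-C: 1 × 357 = 357
    C-H: 6 × 417 = 2502
    Σ(formed) = 2859 kJ
  ΔH_2 = 2751 − 2859 = −108 kJ
ΔH_1 − ΔH_2 = −1187 kJ, so reaction 1 has the more negative ΔH; |ΔH_1 − ΔH_2| = 1187 kJ.

Reaction 1, by 1187 kJ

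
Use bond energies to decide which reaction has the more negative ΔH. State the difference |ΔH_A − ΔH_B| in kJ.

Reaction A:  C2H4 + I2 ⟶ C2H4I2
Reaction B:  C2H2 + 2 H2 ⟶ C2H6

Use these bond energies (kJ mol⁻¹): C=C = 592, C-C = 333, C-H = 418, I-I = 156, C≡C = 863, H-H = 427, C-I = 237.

Reaction B, by 229 kJ

Reaction A:
  Bonds broken (reactants):
    C-H: 4 × 418 = 1672
    C=C: 1 × 592 = 592
    I-I: 1 × 156 = 156
    Σ(broken) = 2420 kJ
  Bonds formed (products):
    C-C: 1 × 333 = 333
    C-H: 4 × 418 = 1672
    C-I: 2 × 237 = 474
    Σ(formed) = 2479 kJ
  ΔH_A = 2420 − 2479 = −59 kJ
Reaction B:
  Bonds broken (reactants):
    C≡C: 1 × 863 = 863
    C-H: 2 × 418 = 836
    H-H: 2 × 427 = 854
    Σ(broken) = 2553 kJ
  Bonds formed (products):
    C-C: 1 × 333 = 333
    C-H: 6 × 418 = 2508
    Σ(formed) = 2841 kJ
  ΔH_B = 2553 − 2841 = −288 kJ
ΔH_A − ΔH_B = +229 kJ, so reaction B has the more negative ΔH; |ΔH_A − ΔH_B| = 229 kJ.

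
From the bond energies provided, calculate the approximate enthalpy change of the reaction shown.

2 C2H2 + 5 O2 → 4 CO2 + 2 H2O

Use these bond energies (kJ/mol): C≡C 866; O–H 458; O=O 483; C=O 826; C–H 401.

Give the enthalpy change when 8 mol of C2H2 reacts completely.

ΔH = −10756 kJ

Bonds broken (reactants):
  C≡C: 2 × 866 = 1732
  C–H: 4 × 401 = 1604
  O=O: 5 × 483 = 2415
  Σ(broken) = 5751 kJ
Bonds formed (products):
  C=O: 8 × 826 = 6608
  O–H: 4 × 458 = 1832
  Σ(formed) = 8440 kJ
ΔH = Σ(broken) − Σ(formed) = 5751 − 8440 = −2689 kJ
For 4× the reaction as written: 4 × (−2689) = −10756 kJ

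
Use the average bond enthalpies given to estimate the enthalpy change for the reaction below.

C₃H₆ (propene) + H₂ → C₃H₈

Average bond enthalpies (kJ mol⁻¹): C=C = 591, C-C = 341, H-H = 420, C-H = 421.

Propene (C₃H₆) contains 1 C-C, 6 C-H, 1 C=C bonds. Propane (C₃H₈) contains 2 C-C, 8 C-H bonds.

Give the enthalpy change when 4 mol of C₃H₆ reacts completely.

Bonds broken (reactants):
  C-C: 1 × 341 = 341
  C-H: 6 × 421 = 2526
  C=C: 1 × 591 = 591
  H-H: 1 × 420 = 420
  Σ(broken) = 3878 kJ
Bonds formed (products):
  C-C: 2 × 341 = 682
  C-H: 8 × 421 = 3368
  Σ(formed) = 4050 kJ
ΔH = Σ(broken) − Σ(formed) = 3878 − 4050 = −172 kJ
For 4× the reaction as written: 4 × (−172) = −688 kJ

ΔH = −688 kJ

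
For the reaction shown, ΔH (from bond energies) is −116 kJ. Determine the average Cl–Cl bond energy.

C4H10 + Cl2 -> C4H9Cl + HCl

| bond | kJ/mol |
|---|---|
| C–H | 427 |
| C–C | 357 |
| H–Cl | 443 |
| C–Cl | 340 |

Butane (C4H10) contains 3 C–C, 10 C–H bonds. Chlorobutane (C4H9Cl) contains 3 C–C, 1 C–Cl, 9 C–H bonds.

D(Cl–Cl) ≈ 240 kJ/mol

Let D be the Cl–Cl bond energy.
Σ(broken) = 3×357 + 10×427 + 1×D = 5341 + D
Σ(formed) = 3×357 + 1×340 + 9×427 + 1×443 = 5697
ΔH = Σ(broken) − Σ(formed) = (5341 + D) − (5697) = −356 + D
Setting this equal to −116 kJ gives D = 240 kJ/mol.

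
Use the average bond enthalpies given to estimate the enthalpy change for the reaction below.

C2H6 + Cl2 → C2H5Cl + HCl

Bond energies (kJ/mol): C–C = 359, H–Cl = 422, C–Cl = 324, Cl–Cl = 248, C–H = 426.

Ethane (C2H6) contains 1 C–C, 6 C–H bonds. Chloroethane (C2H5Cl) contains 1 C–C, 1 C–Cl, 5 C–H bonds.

ΔH ≈ −72 kJ

Bonds broken (reactants):
  C–C: 1 × 359 = 359
  C–H: 6 × 426 = 2556
  Cl–Cl: 1 × 248 = 248
  Σ(broken) = 3163 kJ
Bonds formed (products):
  C–C: 1 × 359 = 359
  C–Cl: 1 × 324 = 324
  C–H: 5 × 426 = 2130
  H–Cl: 1 × 422 = 422
  Σ(formed) = 3235 kJ
ΔH = Σ(broken) − Σ(formed) = 3163 − 3235 = −72 kJ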